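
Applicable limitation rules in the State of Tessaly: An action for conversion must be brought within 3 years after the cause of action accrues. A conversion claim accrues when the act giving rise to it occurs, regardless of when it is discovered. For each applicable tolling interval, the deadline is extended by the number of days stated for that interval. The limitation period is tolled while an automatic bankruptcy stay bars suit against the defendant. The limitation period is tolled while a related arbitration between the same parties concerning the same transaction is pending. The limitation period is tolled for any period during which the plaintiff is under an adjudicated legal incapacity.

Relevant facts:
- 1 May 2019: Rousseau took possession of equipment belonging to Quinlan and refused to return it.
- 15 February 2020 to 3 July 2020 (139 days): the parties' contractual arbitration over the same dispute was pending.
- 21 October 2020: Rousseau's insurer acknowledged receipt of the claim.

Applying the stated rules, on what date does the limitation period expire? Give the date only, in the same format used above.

17 September 2022

The claim accrued on 1 May 2019, when the wrongful act occurred.
The untolled deadline — 3 years after 1 May 2019 — is 1 May 2022.
The pending related arbitration from 15 February 2020 to 3 July 2020 tolled the period for 139 days, extending the deadline to 17 September 2022.
The other events in the timeline have no effect on the limitation period under the stated rules.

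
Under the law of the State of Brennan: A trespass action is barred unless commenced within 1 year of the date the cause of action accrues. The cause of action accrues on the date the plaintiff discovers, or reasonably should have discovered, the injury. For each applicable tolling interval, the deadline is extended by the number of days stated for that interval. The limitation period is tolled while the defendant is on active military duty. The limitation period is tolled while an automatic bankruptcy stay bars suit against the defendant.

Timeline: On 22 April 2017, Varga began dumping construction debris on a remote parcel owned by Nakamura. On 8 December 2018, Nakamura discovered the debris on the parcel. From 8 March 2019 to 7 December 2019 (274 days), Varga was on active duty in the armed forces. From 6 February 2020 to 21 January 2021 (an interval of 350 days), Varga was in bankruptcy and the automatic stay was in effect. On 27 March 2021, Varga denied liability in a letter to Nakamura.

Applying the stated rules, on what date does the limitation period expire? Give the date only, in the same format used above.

The claim did not accrue until Nakamura discovered the injury on 8 December 2018; the 22 April 2017 act date does not start the clock under the stated rule.
1 year from 8 December 2018 is 8 December 2019.
The defendant's active military service from 8 March 2019 to 7 December 2019 tolled the period for 274 days, extending the deadline to 7 September 2020.
The period was tolled for 350 days by the automatic bankruptcy stay (6 February 2020 to 21 January 2021), pushing the deadline to 23 August 2021.
None of the other events listed affects the running of the period under the stated rules.

23 August 2021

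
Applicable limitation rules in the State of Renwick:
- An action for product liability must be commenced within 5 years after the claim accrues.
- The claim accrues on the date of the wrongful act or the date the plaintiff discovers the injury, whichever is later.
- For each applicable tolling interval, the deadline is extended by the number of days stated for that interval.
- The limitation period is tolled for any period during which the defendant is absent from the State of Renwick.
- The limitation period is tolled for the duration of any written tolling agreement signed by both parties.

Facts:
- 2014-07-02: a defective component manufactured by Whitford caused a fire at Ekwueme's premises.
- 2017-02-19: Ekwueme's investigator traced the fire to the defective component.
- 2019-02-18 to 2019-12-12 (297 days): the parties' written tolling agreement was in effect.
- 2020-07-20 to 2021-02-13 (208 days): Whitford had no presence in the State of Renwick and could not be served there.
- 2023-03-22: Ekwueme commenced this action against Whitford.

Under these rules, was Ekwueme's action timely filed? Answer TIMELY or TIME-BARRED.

The claim accrued on 2017-02-19 — the later of the 2014-07-02 act and the 2017-02-19 discovery.
The untolled deadline — 5 years after 2017-02-19 — is 2022-02-19.
The written tolling agreement from 2019-02-18 to 2019-12-12 tolled the period for 297 days, extending the deadline to 2022-12-13.
The defendant's absence from the jurisdiction from 2020-07-20 to 2021-02-13 tolled the period for 208 days, extending the deadline to 2023-07-09.
Ekwueme filed on 2023-03-22, before the 2023-07-09 deadline, so the action is timely.

TIMELY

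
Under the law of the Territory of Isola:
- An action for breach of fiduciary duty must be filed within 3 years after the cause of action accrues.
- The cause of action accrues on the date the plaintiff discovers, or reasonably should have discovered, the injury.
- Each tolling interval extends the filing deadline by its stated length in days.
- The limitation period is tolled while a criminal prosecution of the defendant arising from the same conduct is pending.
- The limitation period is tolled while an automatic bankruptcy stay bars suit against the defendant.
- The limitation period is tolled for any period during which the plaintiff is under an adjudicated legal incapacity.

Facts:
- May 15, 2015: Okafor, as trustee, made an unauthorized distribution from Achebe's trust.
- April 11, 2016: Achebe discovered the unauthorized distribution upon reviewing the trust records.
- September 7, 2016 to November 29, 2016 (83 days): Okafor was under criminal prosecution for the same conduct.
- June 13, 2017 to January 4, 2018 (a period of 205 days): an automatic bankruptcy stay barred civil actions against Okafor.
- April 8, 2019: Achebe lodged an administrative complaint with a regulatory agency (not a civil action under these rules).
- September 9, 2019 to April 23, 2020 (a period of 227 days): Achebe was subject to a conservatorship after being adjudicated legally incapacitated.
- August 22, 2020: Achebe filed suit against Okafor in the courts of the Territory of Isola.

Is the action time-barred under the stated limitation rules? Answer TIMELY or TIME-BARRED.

TIMELY

Accrual is tied to discovery, so the period began on April 11, 2016 rather than on May 15, 2015 when the act occurred.
Adding the 3 years base period to April 11, 2016 gives a deadline of April 11, 2019, before any tolling.
Because the pending criminal prosecution ran from September 7, 2016 to November 29, 2016, the deadline is extended by 83 days to July 3, 2019.
The period was tolled for 205 days by the automatic bankruptcy stay (June 13, 2017 to January 4, 2018), pushing the deadline to January 24, 2020.
The plaintiff's legal incapacity from September 9, 2019 to April 23, 2020 tolled the period for 227 days, extending the deadline to September 7, 2020.
Nothing else in the chronology tolls or restarts the period.
Achebe filed on August 22, 2020, before the September 7, 2020 deadline, so the action is timely.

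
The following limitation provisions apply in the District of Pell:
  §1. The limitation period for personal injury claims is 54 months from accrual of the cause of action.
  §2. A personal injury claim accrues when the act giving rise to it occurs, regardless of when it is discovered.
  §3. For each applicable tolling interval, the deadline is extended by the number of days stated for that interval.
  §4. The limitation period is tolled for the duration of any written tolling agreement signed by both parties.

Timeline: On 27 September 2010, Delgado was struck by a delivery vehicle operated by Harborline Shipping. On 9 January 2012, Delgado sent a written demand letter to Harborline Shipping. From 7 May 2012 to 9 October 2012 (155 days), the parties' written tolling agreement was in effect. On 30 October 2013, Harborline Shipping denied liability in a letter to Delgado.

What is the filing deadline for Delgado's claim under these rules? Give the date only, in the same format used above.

The limitation period began to run on 27 September 2010.
54 months from 27 September 2010 is 27 March 2015.
The written tolling agreement from 7 May 2012 to 9 October 2012 tolled the period for 155 days, extending the deadline to 29 August 2015.
The other events in the timeline have no effect on the limitation period under the stated rules.

29 August 2015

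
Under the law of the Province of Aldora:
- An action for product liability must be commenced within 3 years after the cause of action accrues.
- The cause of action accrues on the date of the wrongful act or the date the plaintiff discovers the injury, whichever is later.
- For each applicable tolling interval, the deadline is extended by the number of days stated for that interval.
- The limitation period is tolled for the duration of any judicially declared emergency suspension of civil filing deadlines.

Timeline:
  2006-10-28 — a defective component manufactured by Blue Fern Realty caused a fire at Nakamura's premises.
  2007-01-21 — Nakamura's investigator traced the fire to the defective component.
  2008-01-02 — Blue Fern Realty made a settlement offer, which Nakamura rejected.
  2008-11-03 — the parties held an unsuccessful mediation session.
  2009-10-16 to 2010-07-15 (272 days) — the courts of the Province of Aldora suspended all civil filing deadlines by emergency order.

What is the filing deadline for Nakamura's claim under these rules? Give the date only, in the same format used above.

Taking the later of the act (2006-10-28) and discovery (2007-01-21), the claim accrued on 2007-01-21.
3 years from 2007-01-21 is 2010-01-21.
The period was tolled for 272 days by the emergency suspension of filing deadlines (2009-10-16 to 2010-07-15), pushing the deadline to 2010-10-20.
None of the other events listed affects the running of the period under the stated rules.

2010-10-20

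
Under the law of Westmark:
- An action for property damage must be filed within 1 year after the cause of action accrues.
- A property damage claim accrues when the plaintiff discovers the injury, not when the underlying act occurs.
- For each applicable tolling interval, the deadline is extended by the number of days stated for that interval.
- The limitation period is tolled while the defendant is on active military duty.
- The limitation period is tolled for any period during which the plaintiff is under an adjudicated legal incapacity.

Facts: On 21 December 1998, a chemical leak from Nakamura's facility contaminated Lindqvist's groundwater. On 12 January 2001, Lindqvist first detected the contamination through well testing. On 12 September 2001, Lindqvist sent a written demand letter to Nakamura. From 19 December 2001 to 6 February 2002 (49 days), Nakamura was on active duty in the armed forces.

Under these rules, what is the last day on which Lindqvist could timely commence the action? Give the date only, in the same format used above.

The claim did not accrue until Lindqvist discovered the injury on 12 January 2001; the 21 December 1998 act date does not start the clock under the stated rule.
The untolled deadline — 1 year after 12 January 2001 — is 12 January 2002.
The defendant's active military service from 19 December 2001 to 6 February 2002 tolled the period for 49 days, extending the deadline to 2 March 2002.
The other events in the timeline have no effect on the limitation period under the stated rules.

2 March 2002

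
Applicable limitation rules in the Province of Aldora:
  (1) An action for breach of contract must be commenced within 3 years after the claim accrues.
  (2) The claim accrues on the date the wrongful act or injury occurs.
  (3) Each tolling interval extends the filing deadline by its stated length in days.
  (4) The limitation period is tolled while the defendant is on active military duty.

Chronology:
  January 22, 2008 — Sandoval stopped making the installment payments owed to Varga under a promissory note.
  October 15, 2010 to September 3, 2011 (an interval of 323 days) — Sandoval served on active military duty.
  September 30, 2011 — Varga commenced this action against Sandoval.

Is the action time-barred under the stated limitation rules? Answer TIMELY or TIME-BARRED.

TIMELY

The claim accrued on January 22, 2008, the date of the act.
The untolled deadline — 3 years after January 22, 2008 — is January 22, 2011.
The period was tolled for 323 days by the defendant's active military service (October 15, 2010 to September 3, 2011), pushing the deadline to December 11, 2011.
Varga filed on September 30, 2011, before the December 11, 2011 deadline, so the action is timely.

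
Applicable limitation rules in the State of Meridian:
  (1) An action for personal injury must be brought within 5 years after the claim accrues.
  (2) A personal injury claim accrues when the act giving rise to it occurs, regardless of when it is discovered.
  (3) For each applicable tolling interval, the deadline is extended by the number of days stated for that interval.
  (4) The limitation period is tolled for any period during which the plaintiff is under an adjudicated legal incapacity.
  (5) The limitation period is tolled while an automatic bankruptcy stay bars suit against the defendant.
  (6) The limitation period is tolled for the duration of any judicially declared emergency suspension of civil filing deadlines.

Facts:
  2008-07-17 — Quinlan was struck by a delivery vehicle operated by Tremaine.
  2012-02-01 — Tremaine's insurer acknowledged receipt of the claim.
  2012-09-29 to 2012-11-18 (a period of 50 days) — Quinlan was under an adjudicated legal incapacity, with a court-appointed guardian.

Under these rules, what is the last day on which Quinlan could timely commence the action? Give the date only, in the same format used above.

The claim accrued on 2008-07-17, the date of the act.
Adding the 5 years base period to 2008-07-17 gives a deadline of 2013-07-17, before any tolling.
The period was tolled for 50 days by the plaintiff's legal incapacity (2012-09-29 to 2012-11-18), pushing the deadline to 2013-09-05.
None of the other events listed affects the running of the period under the stated rules.

2013-09-05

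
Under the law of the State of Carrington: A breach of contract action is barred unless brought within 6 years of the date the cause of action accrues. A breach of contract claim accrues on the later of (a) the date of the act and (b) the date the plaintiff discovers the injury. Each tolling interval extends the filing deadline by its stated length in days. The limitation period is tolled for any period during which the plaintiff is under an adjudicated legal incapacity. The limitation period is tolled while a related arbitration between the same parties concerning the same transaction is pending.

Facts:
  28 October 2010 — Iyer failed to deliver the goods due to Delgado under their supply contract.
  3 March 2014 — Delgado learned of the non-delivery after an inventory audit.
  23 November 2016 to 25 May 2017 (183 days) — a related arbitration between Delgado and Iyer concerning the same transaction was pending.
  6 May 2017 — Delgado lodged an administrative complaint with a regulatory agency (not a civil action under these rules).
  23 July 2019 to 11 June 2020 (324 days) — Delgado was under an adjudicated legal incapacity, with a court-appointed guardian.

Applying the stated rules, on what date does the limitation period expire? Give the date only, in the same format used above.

23 July 2021

Taking the later of the act (28 October 2010) and discovery (3 March 2014), the claim accrued on 3 March 2014.
Adding the 6 years base period to 3 March 2014 gives a deadline of 3 March 2020, before any tolling.
The period was tolled for 183 days by the pending related arbitration (23 November 2016 to 25 May 2017), pushing the deadline to 2 September 2020.
Because the plaintiff's legal incapacity ran from 23 July 2019 to 11 June 2020, the deadline is extended by 324 days to 23 July 2021.
The other events in the timeline have no effect on the limitation period under the stated rules.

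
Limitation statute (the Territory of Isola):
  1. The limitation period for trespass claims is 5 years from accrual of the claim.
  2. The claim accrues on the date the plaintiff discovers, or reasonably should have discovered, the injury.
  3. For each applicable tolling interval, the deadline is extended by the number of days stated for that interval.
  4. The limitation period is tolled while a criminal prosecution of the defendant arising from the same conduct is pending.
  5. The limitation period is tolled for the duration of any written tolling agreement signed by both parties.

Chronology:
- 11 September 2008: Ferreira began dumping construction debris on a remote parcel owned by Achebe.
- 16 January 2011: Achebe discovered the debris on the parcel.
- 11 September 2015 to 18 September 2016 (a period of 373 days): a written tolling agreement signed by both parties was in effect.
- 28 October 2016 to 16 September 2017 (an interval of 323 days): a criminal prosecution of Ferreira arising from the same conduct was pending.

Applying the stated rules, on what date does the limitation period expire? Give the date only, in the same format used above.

Accrual is tied to discovery, so the period began on 16 January 2011 rather than on 11 September 2008 when the act occurred.
Adding the 5 years base period to 16 January 2011 gives a deadline of 16 January 2016, before any tolling.
The written tolling agreement from 11 September 2015 to 18 September 2016 tolled the period for 373 days, extending the deadline to 23 January 2017.
The period was tolled for 323 days by the pending criminal prosecution (28 October 2016 to 16 September 2017), pushing the deadline to 12 December 2017.

12 December 2017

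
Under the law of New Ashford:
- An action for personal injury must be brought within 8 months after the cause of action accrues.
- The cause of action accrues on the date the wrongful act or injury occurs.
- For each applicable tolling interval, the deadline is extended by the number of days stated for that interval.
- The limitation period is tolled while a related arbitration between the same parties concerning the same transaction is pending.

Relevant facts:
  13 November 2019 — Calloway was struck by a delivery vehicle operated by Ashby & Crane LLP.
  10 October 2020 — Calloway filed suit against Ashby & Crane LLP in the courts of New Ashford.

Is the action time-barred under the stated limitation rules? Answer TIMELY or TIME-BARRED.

TIME-BARRED

The claim accrued on 13 November 2019, when the wrongful act occurred.
8 months from 13 November 2019 is 13 July 2020.
Filing on 10 October 2020 missed the 13 July 2020 deadline — the action is time-barred.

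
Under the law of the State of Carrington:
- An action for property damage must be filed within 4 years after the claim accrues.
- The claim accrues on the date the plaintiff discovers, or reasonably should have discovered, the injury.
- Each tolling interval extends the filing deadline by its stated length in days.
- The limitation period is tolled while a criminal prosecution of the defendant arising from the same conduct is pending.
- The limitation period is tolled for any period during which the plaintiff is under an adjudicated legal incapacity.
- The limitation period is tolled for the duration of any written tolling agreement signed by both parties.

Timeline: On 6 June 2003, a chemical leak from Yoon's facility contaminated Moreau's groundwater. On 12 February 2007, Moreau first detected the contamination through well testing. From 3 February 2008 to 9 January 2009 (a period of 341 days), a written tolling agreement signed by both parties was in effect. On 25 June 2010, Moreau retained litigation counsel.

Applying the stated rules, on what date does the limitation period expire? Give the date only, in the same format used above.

The claim did not accrue until Moreau discovered the injury on 12 February 2007; the 6 June 2003 act date does not start the clock under the stated rule.
4 years from 12 February 2007 is 12 February 2011.
Because the written tolling agreement ran from 3 February 2008 to 9 January 2009, the deadline is extended by 341 days to 19 January 2012.
None of the other events listed affects the running of the period under the stated rules.

19 January 2012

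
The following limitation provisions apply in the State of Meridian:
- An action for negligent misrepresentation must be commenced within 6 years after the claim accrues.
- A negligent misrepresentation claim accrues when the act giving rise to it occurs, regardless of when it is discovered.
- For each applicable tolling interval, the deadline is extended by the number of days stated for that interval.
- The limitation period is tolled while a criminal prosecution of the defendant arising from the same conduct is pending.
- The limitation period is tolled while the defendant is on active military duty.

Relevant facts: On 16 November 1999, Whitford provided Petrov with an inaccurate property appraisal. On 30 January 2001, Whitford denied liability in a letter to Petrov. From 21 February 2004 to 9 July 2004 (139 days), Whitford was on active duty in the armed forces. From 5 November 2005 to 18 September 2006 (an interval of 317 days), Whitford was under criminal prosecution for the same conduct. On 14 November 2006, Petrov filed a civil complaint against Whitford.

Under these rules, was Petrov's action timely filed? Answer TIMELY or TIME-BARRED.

The claim accrued on 16 November 1999, when the wrongful act occurred.
The untolled deadline — 6 years after 16 November 1999 — is 16 November 2005.
The defendant's active military service from 21 February 2004 to 9 July 2004 tolled the period for 139 days, extending the deadline to 4 April 2006.
The period was tolled for 317 days by the pending criminal prosecution (5 November 2005 to 18 September 2006), pushing the deadline to 15 February 2007.
Nothing else in the chronology tolls or restarts the period.
Petrov filed on 14 November 2006, before the 15 February 2007 deadline, so the action is timely.

TIMELY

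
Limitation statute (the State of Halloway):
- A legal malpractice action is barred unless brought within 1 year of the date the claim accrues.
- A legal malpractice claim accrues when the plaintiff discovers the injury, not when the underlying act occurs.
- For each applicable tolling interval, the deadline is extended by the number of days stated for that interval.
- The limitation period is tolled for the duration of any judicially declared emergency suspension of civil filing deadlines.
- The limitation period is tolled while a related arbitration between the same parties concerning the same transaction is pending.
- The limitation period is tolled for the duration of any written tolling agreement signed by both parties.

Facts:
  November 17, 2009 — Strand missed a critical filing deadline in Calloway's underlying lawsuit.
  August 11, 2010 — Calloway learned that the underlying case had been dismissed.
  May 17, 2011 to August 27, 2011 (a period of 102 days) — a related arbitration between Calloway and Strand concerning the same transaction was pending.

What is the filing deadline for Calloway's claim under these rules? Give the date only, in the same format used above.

November 21, 2011

Accrual is tied to discovery, so the period began on August 11, 2010 rather than on November 17, 2009 when the act occurred.
Adding the 1 year base period to August 11, 2010 gives a deadline of August 11, 2011, before any tolling.
The period was tolled for 102 days by the pending related arbitration (May 17, 2011 to August 27, 2011), pushing the deadline to November 21, 2011.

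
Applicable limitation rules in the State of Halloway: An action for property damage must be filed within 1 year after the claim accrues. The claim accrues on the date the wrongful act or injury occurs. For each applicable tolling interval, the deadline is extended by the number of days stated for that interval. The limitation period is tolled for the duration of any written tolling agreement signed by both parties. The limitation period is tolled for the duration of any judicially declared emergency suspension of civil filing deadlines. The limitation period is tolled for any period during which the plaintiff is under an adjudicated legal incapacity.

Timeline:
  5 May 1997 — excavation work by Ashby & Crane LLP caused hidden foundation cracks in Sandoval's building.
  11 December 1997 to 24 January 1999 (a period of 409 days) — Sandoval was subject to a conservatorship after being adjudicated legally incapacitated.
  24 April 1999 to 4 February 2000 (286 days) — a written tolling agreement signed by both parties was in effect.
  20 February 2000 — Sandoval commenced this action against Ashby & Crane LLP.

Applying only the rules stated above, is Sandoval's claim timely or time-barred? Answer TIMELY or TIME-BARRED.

TIMELY

The claim accrued on 5 May 1997, the date of the act.
Adding the 1 year base period to 5 May 1997 gives a deadline of 5 May 1998, before any tolling.
Because the plaintiff's legal incapacity ran from 11 December 1997 to 24 January 1999, the deadline is extended by 409 days to 18 June 1999.
The period was tolled for 286 days by the written tolling agreement (24 April 1999 to 4 February 2000), pushing the deadline to 30 March 2000.
Filing on 20 February 2000 beat the 30 March 2000 deadline — the action is timely.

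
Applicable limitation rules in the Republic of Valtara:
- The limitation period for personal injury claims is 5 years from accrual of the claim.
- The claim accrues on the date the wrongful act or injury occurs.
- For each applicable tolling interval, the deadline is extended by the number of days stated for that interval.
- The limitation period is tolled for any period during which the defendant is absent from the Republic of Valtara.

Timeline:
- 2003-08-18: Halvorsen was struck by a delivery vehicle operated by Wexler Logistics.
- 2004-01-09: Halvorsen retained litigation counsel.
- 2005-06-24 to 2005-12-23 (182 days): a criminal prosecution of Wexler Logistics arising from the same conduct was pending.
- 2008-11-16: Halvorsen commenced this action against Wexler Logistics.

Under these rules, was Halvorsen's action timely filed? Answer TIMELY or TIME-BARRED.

The claim accrued on 2003-08-18, when the wrongful act occurred.
The untolled deadline — 5 years after 2003-08-18 — is 2008-08-18.
The pending criminal prosecution from 2005-06-24 to 2005-12-23 does not toll the period, because no stated rule makes a criminal prosecution a tolling event.
The other events in the timeline have no effect on the limitation period under the stated rules.
Halvorsen filed on 2008-11-16, after the 2008-08-18 deadline, so the action is time-barred.

TIME-BARRED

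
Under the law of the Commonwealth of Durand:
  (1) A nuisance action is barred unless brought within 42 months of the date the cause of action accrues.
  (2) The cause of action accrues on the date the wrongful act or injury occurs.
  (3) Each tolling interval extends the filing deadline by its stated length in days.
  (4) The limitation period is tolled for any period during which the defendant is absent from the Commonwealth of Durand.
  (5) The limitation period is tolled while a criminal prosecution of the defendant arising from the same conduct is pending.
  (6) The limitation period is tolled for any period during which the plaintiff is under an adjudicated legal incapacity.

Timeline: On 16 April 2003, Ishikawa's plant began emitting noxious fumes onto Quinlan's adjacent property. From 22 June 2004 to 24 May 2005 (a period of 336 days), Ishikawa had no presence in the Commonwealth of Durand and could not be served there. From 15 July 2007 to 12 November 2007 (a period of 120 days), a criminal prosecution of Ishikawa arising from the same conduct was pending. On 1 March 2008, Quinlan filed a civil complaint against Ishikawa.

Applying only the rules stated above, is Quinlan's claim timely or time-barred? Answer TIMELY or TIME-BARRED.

The cause of action accrued on 16 April 2003, the date of the act.
42 months from 16 April 2003 is 16 October 2006.
The defendant's absence from the jurisdiction from 22 June 2004 to 24 May 2005 tolled the period for 336 days, extending the deadline to 17 September 2007.
Because the pending criminal prosecution ran from 15 July 2007 to 12 November 2007, the deadline is extended by 120 days to 15 January 2008.
The 1 March 2008 filing falls after the 15 January 2008 deadline; the claim is time-barred.

TIME-BARRED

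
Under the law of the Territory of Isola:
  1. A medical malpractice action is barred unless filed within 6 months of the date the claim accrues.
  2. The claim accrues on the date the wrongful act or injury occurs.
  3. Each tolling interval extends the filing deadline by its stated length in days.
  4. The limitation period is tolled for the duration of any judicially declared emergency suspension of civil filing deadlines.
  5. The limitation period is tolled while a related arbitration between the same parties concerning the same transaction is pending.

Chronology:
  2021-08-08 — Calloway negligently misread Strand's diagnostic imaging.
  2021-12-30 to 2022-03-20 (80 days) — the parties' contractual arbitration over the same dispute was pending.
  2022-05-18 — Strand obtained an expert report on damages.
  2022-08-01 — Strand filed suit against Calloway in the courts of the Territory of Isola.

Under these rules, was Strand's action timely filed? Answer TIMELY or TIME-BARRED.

The claim accrued on 2021-08-08, the date of the act.
6 months from 2021-08-08 is 2022-02-08.
Because the pending related arbitration ran from 2021-12-30 to 2022-03-20, the deadline is extended by 80 days to 2022-04-29.
None of the other events listed affects the running of the period under the stated rules.
Strand filed on 2022-08-01, after the 2022-04-29 deadline, so the action is time-barred.

TIME-BARRED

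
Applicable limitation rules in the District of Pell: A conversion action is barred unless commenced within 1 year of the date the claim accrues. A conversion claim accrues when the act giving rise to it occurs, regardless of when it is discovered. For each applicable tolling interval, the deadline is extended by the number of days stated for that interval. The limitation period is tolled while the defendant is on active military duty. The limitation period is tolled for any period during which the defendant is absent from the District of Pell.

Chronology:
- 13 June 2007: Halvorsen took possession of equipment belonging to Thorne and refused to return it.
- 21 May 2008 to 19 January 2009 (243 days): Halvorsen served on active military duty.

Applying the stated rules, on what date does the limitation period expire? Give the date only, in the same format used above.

11 February 2009

The claim accrued on 13 June 2007, the date of the act.
1 year from 13 June 2007 is 13 June 2008.
Because the defendant's active military service ran from 21 May 2008 to 19 January 2009, the deadline is extended by 243 days to 11 February 2009.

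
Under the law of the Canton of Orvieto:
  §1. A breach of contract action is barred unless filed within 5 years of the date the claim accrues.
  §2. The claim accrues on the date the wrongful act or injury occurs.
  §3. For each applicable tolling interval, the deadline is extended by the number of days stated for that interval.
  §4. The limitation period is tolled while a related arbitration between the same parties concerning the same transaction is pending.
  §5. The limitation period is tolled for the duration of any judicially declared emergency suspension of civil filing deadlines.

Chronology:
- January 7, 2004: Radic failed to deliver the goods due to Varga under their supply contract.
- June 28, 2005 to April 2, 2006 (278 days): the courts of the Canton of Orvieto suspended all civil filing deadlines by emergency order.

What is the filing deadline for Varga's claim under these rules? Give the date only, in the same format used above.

October 12, 2009

The claim accrued on January 7, 2004, the date of the act.
The untolled deadline — 5 years after January 7, 2004 — is January 7, 2009.
Because the emergency suspension of filing deadlines ran from June 28, 2005 to April 2, 2006, the deadline is extended by 278 days to October 12, 2009.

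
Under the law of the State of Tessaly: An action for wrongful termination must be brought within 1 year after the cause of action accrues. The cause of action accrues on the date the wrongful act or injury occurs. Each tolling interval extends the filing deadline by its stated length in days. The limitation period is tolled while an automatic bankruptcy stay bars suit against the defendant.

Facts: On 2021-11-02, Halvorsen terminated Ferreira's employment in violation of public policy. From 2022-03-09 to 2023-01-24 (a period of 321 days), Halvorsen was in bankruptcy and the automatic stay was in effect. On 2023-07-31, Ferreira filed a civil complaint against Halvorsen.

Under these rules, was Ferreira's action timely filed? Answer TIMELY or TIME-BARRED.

TIMELY

The limitation period began to run on 2021-11-02.
1 year from 2021-11-02 is 2022-11-02.
The period was tolled for 321 days by the automatic bankruptcy stay (2022-03-09 to 2023-01-24), pushing the deadline to 2023-09-19.
Filing on 2023-07-31 beat the 2023-09-19 deadline — the action is timely.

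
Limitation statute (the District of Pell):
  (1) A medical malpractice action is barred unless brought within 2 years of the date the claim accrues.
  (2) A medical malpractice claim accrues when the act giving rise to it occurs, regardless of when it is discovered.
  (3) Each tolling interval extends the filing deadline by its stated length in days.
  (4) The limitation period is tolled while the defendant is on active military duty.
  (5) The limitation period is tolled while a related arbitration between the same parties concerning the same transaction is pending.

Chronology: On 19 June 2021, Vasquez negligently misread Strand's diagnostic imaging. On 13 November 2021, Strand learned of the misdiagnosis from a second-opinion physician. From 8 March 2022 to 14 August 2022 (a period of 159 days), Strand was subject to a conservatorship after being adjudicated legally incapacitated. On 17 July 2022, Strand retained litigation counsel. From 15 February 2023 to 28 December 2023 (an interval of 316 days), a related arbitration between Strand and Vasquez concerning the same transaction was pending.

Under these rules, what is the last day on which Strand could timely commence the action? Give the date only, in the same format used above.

30 April 2024

The claim accrued on 19 June 2021, when the wrongful act occurred; under the stated occurrence rule the 13 November 2021 discovery does not delay accrual.
Adding the 2 years base period to 19 June 2021 gives a deadline of 19 June 2023, before any tolling.
The period was tolled for 316 days by the pending related arbitration (15 February 2023 to 28 December 2023), pushing the deadline to 30 April 2024.
No stated provision tolls the period for the plaintiff's incapacity, so the interval from 8 March 2022 to 14 August 2022 has no effect on the deadline.
None of the other events listed affects the running of the period under the stated rules.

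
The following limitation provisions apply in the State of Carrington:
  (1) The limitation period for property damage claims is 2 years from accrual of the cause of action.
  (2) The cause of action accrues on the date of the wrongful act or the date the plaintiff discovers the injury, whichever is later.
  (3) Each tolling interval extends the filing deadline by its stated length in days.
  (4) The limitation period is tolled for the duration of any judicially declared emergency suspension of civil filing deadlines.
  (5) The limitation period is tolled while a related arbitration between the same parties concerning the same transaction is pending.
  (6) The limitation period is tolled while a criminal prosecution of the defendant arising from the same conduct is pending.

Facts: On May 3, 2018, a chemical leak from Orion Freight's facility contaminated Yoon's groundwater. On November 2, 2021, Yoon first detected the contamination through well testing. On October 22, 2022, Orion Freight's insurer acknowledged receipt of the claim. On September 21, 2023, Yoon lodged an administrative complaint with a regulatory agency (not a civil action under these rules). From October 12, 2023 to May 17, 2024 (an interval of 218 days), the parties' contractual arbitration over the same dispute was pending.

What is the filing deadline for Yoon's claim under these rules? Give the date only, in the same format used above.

June 7, 2024

Taking the later of the act (May 3, 2018) and discovery (November 2, 2021), the claim accrued on November 2, 2021.
Adding the 2 years base period to November 2, 2021 gives a deadline of November 2, 2023, before any tolling.
Because the pending related arbitration ran from October 12, 2023 to May 17, 2024, the deadline is extended by 218 days to June 7, 2024.
The other events in the timeline have no effect on the limitation period under the stated rules.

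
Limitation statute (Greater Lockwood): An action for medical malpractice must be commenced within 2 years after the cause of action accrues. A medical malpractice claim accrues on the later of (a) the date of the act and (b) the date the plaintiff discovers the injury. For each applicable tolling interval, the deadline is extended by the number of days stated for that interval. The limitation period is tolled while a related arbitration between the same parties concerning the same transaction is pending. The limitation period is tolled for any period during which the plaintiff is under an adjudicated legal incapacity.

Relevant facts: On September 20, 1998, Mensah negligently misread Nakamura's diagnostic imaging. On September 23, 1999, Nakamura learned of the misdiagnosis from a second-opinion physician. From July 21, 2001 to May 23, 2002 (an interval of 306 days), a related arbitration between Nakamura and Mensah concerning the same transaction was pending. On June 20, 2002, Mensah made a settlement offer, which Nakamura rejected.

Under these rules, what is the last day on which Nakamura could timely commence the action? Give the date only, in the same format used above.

July 26, 2002

Taking the later of the act (September 20, 1998) and discovery (September 23, 1999), the claim accrued on September 23, 1999.
Adding the 2 years base period to September 23, 1999 gives a deadline of September 23, 2001, before any tolling.
The period was tolled for 306 days by the pending related arbitration (July 21, 2001 to May 23, 2002), pushing the deadline to July 26, 2002.
Nothing else in the chronology tolls or restarts the period.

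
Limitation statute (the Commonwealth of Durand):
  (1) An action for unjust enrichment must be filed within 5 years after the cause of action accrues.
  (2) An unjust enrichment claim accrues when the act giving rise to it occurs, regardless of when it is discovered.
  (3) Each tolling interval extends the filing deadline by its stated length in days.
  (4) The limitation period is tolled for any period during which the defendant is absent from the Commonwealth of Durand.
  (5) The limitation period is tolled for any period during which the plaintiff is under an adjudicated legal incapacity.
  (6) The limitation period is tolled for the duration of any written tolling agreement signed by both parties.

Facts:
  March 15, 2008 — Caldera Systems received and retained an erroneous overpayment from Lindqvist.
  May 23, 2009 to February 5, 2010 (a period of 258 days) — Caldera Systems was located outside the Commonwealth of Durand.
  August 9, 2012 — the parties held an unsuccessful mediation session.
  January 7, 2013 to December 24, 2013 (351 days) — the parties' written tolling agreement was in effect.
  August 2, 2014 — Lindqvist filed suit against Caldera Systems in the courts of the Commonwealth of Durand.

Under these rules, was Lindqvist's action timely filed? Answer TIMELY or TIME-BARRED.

TIMELY

The cause of action accrued on March 15, 2008, the date of the act.
5 years from March 15, 2008 is March 15, 2013.
The defendant's absence from the jurisdiction from May 23, 2009 to February 5, 2010 tolled the period for 258 days, extending the deadline to November 28, 2013.
The period was tolled for 351 days by the written tolling agreement (January 7, 2013 to December 24, 2013), pushing the deadline to November 14, 2014.
None of the other events listed affects the running of the period under the stated rules.
Lindqvist filed on August 2, 2014, before the November 14, 2014 deadline, so the action is timely.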